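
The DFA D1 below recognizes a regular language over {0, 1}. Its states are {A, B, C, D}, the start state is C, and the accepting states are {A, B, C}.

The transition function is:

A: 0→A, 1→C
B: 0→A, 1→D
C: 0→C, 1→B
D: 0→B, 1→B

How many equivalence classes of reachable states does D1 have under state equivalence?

4

Start with accepting vs non-accepting: {A,B,C} | {D}.
Refine {A,B,C} on symbol 1: members go to different blocks, giving {A,C} and {B}.
Refine {A,C} on symbol 1: members go to different blocks, giving {A} and {C}.
The partition is now stable with 4 blocks: {A} | {D} | {B} | {C}.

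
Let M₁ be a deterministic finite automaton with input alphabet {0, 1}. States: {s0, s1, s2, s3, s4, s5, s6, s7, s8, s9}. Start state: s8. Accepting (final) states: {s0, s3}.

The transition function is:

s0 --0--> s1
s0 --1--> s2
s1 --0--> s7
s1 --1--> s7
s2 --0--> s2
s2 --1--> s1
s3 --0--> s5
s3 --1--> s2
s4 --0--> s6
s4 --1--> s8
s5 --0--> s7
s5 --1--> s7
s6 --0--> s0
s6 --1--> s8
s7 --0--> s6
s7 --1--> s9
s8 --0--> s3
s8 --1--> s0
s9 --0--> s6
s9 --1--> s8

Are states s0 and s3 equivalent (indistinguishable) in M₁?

States {s4} cannot be reached from the start state, so discard them.
Initial partition by acceptance: {s0,s3} | {s1,s2,s5,s6,s7,s8,s9}.
Split {s1,s2,s5,s6,s7,s8,s9} by δ(·,0) → {s1,s2,s5,s7,s9} and {s6,s8}.
On input 0, block {s1,s2,s5,s7,s9} splits into {s1,s2,s5} and {s7,s9}.
On input 0, block {s1,s2,s5} splits into {s1,s5} and {s2}.
On input 1, block {s6,s8} splits into {s6} and {s8}.
On input 1, block {s7,s9} splits into {s7} and {s9}.
The partition is now stable with 7 blocks: {s0,s3} | {s1,s5} | {s6} | {s7} | {s2} | {s8} | {s9}.
s0 and s3 lie in the same block of the stable partition, so they are equivalent — no string distinguishes them.

Yes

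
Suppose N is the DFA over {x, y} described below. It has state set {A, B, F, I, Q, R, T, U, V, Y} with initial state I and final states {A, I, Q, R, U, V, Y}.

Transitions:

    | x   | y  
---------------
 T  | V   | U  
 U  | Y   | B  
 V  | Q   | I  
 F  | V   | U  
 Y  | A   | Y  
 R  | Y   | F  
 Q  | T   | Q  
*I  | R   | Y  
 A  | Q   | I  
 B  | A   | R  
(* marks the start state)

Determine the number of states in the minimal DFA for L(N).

6

Start with accepting vs non-accepting: {A,I,Q,R,U,V,Y} | {B,F,T}.
Split {A,I,Q,R,U,V,Y} by δ(·,x) → {A,I,R,U,V,Y} and {Q}.
Refine {A,I,R,U,V,Y} on symbol x: members go to different blocks, giving {I,R,U,Y} and {A,V}.
Split {I,R,U,Y} by δ(·,x) → {I,R,U} and {Y}.
Split {I,R,U} by δ(·,x) → {R,U} and {I}.
The partition is now stable with 6 blocks: {R,U} | {B,F,T} | {Q} | {A,V} | {Y} | {I}.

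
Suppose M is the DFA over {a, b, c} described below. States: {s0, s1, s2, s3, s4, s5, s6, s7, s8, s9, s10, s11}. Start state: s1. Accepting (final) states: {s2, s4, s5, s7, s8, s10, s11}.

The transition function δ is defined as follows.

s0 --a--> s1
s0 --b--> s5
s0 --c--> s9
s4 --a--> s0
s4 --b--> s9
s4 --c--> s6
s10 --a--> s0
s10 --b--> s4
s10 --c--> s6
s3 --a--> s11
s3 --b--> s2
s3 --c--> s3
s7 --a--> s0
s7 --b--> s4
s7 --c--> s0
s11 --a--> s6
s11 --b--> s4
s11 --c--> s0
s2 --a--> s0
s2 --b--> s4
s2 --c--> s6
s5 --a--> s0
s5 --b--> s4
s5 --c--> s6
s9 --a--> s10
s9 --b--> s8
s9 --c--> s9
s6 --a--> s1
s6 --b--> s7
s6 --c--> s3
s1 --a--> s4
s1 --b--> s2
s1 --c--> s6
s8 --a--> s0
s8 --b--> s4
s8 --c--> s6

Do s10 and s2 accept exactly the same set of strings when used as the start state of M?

Yes

Initial partition by acceptance: {s2,s4,s5,s7,s8,s10,s11} | {s0,s1,s3,s6,s9}.
Refine {s2,s4,s5,s7,s8,s10,s11} on symbol b: members go to different blocks, giving {s2,s5,s7,s8,s10,s11} and {s4}.
Split {s0,s1,s3,s6,s9} by δ(·,a) → {s0,s6} and {s3,s9} and {s1}.
The partition is now stable with 5 blocks: {s2,s5,s7,s8,s10,s11} | {s0,s6} | {s4} | {s3,s9} | {s1}.
s10 and s2 lie in the same block of the stable partition, so they are equivalent — no string distinguishes them.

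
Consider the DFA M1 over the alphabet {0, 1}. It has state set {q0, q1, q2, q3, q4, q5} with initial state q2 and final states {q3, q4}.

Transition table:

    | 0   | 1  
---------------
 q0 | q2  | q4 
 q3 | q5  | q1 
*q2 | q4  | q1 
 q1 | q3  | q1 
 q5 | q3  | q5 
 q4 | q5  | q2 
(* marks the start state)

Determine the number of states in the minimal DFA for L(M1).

2

First remove the unreachable states {q0}; 5 states remain.
Initial partition by acceptance: {q3,q4} | {q1,q2,q5}.
The partition is now stable with 2 blocks: {q3,q4} | {q1,q2,q5}.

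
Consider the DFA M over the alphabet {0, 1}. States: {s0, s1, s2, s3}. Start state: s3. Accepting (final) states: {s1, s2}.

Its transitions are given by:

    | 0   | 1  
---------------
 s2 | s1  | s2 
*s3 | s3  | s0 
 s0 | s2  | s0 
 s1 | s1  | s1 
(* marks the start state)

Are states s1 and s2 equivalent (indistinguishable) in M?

P0 = {s1,s2} | {s0,s3}.
Split {s0,s3} by δ(·,0) → {s0} and {s3}.
Stable partition: {s1,s2} | {s0} | {s3} — 3 equivalence classes.
s1 and s2 lie in the same block of the stable partition, so they are equivalent — no string distinguishes them.

Yes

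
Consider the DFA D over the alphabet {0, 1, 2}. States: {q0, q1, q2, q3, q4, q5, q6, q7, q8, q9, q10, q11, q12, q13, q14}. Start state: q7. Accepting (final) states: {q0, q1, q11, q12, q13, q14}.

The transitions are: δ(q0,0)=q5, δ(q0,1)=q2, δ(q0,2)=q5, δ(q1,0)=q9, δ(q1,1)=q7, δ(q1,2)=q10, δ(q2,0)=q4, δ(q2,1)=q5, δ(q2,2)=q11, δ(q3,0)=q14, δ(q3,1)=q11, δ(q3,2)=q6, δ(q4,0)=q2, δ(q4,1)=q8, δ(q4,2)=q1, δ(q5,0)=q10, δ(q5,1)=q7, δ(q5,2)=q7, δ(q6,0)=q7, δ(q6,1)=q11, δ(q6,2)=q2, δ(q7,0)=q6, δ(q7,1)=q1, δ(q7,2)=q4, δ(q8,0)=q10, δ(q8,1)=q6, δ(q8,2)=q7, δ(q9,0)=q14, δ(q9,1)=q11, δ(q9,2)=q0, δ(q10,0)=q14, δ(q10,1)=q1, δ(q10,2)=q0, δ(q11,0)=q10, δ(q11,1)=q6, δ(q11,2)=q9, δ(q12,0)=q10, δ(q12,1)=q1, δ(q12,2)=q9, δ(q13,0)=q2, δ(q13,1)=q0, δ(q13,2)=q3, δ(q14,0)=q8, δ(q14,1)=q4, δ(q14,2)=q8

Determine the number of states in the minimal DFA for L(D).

6

First remove the unreachable states {q3,q12,q13}; 12 states remain.
Initial partition by acceptance: {q0,q1,q11,q14} | {q2,q4,q5,q6,q7,q8,q9,q10}.
Split {q2,q4,q5,q6,q7,q8,q9,q10} by δ(·,0) → {q2,q4,q5,q6,q7,q8} and {q9,q10}.
Split {q0,q1,q11,q14} by δ(·,0) → {q0,q14} and {q1,q11}.
On input 0, block {q2,q4,q5,q6,q7,q8} splits into {q2,q4,q6,q7} and {q5,q8}.
On input 1, block {q2,q4,q6,q7} splits into {q2,q4} and {q6,q7}.
No further refinement is possible. Final partition (6 blocks): {q0,q14} | {q2,q4} | {q9,q10} | {q1,q11} | {q5,q8} | {q6,q7}.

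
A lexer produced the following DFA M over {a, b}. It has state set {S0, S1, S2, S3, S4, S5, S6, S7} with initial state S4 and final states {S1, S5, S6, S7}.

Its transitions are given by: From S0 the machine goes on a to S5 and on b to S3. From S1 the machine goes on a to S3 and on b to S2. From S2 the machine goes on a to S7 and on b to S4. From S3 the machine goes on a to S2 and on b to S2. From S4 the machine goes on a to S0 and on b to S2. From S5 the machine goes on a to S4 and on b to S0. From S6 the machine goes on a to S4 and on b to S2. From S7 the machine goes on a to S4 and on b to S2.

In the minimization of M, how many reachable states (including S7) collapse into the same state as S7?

2

First remove the unreachable states {S1,S6}; 6 states remain.
Start with accepting vs non-accepting: {S5,S7} | {S0,S2,S3,S4}.
On input a, block {S0,S2,S3,S4} splits into {S0,S2} and {S3,S4}.
The partition is now stable with 3 blocks: {S5,S7} | {S0,S2} | {S3,S4}.
The equivalence class containing S7 is {S5,S7}, of size 2.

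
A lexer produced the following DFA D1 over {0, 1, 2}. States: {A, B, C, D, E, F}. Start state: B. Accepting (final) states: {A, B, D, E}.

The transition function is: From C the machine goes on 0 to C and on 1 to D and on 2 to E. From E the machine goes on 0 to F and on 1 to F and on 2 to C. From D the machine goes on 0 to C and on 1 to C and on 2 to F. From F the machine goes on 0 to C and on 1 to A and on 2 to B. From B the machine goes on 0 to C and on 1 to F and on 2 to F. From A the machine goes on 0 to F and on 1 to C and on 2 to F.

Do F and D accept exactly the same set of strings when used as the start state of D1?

No

Every state is reachable, so we keep all 6.
Initial partition by acceptance: {A,B,D,E} | {C,F}.
The partition is now stable with 2 blocks: {A,B,D,E} | {C,F}.
F and D end up in different blocks, so they are distinguishable. For instance, the string 'ε' is accepted from only D.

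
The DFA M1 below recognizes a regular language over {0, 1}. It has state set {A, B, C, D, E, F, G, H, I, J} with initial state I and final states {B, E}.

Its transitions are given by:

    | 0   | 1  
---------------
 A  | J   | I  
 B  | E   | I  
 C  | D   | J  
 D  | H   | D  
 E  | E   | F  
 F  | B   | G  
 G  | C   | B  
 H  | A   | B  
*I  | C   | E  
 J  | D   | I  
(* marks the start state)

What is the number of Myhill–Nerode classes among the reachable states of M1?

Start with accepting vs non-accepting: {B,E} | {A,C,D,F,G,H,I,J}.
On input 0, block {A,C,D,F,G,H,I,J} splits into {A,C,D,G,H,I,J} and {F}.
Split {B,E} by δ(·,1) → {B} and {E}.
Refine {A,C,D,G,H,I,J} on symbol 1: members go to different blocks, giving {A,C,D,J} and {G,H} and {I}.
On input 0, block {A,C,D,J} splits into {A,C,J} and {D}.
Refine {A,C,J} on symbol 0: members go to different blocks, giving {C,J} and {A}.
Split {C,J} by δ(·,1) → {C} and {J}.
On input 0, block {G,H} splits into {G} and {H}.
The partition is now stable with 10 blocks: {B} | {C} | {F} | {E} | {G} | {I} | {D} | {A} | {J} | {H}.

10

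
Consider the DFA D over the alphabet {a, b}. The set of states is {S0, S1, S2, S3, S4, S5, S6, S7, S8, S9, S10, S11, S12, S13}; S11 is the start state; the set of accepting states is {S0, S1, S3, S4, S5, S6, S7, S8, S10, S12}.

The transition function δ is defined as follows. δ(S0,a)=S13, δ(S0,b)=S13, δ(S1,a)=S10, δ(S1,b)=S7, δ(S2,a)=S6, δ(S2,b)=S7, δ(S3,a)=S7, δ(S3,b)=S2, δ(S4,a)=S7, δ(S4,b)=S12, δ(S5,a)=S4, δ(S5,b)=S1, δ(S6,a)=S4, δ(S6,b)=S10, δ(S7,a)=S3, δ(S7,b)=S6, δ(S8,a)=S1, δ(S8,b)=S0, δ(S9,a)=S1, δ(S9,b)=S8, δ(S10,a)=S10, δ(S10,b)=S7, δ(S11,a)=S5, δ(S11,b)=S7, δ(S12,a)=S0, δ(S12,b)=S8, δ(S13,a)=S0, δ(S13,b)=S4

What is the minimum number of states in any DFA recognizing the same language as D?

First remove the unreachable states {S9}; 13 states remain.
P0 = {S0,S1,S3,S4,S5,S6,S7,S8,S10,S12} | {S2,S11,S13}.
Refine {S0,S1,S3,S4,S5,S6,S7,S8,S10,S12} on symbol a: members go to different blocks, giving {S1,S3,S4,S5,S6,S7,S8,S10,S12} and {S0}.
Refine {S1,S3,S4,S5,S6,S7,S8,S10,S12} on symbol a: members go to different blocks, giving {S1,S3,S4,S5,S6,S7,S8,S10} and {S12}.
Split {S1,S3,S4,S5,S6,S7,S8,S10} by δ(·,b) → {S1,S5,S6,S7,S10} and {S3} and {S4} and {S8}.
Refine {S1,S5,S6,S7,S10} on symbol a: members go to different blocks, giving {S1,S10} and {S5,S6} and {S7}.
Refine {S2,S11,S13} on symbol a: members go to different blocks, giving {S2,S11} and {S13}.
No further refinement is possible. Final partition (10 blocks): {S1,S10} | {S2,S11} | {S0} | {S12} | {S3} | {S4} | {S8} | {S5,S6} | {S7} | {S13}.

10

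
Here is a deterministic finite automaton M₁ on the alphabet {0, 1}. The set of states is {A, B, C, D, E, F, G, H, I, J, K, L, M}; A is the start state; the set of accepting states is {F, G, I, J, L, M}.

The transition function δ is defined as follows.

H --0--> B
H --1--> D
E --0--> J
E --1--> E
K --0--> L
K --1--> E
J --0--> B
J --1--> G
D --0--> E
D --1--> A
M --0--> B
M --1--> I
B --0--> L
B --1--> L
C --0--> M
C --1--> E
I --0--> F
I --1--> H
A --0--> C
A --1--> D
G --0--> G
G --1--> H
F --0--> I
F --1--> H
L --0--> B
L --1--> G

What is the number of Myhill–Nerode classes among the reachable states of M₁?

Reachable states from the start: {A,B,C,D,E,F,G,H,I,J,L,M}. Unreachable: {K} — drop them.
P0 = {F,G,I,J,L,M} | {A,B,C,D,E,H}.
On input 0, block {F,G,I,J,L,M} splits into {F,G,I} and {J,L,M}.
Refine {A,B,C,D,E,H} on symbol 0: members go to different blocks, giving {A,D,H} and {B,C,E}.
On input 1, block {B,C,E} splits into {C,E} and {B}.
Split {A,D,H} by δ(·,0) → {A,D} and {H}.
The partition is now stable with 6 blocks: {F,G,I} | {A,D} | {J,L,M} | {C,E} | {B} | {H}.

6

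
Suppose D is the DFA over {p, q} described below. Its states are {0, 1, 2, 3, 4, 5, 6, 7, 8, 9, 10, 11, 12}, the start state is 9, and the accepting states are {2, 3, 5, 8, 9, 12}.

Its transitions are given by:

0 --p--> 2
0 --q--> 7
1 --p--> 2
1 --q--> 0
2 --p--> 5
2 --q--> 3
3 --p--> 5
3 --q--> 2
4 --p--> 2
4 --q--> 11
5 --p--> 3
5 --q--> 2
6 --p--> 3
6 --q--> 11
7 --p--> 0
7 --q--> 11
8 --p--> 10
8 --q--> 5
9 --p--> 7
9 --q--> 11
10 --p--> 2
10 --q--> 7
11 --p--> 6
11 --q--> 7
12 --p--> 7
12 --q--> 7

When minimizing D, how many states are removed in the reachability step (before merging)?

BFS from 9 reaches {0, 2, 3, 5, 6, 7, 9, 11}; the 5 state(s) 1, 4, 8, 10, 12 are never visited.

5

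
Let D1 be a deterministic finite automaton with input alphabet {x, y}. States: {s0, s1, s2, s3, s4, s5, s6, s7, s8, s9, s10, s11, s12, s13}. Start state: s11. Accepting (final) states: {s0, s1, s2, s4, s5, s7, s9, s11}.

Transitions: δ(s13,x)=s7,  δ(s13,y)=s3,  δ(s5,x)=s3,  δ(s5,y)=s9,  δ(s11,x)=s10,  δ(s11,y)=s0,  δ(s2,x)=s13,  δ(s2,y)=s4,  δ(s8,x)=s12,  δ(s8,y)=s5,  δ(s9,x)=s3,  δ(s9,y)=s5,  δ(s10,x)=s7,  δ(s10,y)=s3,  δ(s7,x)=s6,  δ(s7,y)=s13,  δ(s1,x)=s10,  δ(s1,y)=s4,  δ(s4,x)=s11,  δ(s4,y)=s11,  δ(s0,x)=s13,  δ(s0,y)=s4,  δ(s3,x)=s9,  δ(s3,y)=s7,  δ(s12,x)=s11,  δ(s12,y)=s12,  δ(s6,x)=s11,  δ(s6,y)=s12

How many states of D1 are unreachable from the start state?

No path from s11 leads to s1, s2, s8; the other 11 states are all reachable.

3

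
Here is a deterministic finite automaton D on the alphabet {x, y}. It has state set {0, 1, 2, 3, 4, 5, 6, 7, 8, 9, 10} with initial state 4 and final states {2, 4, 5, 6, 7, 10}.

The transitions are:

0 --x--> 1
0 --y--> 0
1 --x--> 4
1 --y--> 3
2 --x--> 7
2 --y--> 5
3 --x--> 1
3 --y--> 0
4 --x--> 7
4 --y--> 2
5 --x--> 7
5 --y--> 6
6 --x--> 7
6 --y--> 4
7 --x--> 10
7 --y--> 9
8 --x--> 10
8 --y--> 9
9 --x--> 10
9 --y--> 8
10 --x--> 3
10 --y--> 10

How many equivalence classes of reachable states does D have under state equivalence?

P0 = {2,4,5,6,7,10} | {0,1,3,8,9}.
Split {2,4,5,6,7,10} by δ(·,x) → {2,4,5,6,7} and {10}.
Refine {2,4,5,6,7} on symbol x: members go to different blocks, giving {2,4,5,6} and {7}.
Split {0,1,3,8,9} by δ(·,x) → {0,3} and {8,9} and {1}.
Stable partition: {2,4,5,6} | {0,3} | {10} | {7} | {8,9} | {1} — 6 equivalence classes.

6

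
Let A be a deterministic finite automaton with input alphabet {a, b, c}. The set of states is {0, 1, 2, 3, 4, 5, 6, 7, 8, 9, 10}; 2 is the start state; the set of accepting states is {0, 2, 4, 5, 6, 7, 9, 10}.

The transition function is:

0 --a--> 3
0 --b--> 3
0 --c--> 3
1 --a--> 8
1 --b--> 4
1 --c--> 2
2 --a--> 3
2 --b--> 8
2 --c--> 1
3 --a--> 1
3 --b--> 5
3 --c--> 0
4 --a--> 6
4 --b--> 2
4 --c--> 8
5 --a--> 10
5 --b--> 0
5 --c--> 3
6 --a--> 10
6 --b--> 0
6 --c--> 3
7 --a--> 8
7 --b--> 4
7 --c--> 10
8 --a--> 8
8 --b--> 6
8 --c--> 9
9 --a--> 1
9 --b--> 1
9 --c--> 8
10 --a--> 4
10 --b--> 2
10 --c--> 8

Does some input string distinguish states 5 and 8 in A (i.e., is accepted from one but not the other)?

Reachable states from the start: {0,1,2,3,4,5,6,8,9,10}. Unreachable: {7} — drop them.
Start with accepting vs non-accepting: {0,2,4,5,6,9,10} | {1,3,8}.
On input a, block {0,2,4,5,6,9,10} splits into {4,5,6,10} and {0,2,9}.
The partition is now stable with 3 blocks: {4,5,6,10} | {1,3,8} | {0,2,9}.
5 and 8 end up in different blocks, so they are distinguishable. For instance, the string 'ε' is accepted from only 5.

Yes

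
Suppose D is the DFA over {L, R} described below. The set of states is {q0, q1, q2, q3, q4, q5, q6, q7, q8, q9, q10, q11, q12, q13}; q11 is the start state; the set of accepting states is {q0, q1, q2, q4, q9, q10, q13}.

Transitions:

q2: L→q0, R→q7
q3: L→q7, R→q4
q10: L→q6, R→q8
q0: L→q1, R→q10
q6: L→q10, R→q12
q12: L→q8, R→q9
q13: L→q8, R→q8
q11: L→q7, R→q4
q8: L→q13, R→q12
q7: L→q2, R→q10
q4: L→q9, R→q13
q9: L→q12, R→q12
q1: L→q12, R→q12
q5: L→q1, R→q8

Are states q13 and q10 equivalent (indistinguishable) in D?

States {q3,q5} cannot be reached from the start state, so discard them.
Start with accepting vs non-accepting: {q0,q1,q2,q4,q9,q10,q13} | {q6,q7,q8,q11,q12}.
Split {q0,q1,q2,q4,q9,q10,q13} by δ(·,L) → {q1,q9,q10,q13} and {q0,q2,q4}.
Refine {q6,q7,q8,q11,q12} on symbol L: members go to different blocks, giving {q6,q8} and {q11,q12} and {q7}.
On input L, block {q1,q9,q10,q13} splits into {q1,q9} and {q10,q13}.
Refine {q0,q2,q4} on symbol L: members go to different blocks, giving {q0,q4} and {q2}.
Split {q11,q12} by δ(·,L) → {q11} and {q12}.
The partition is now stable with 8 blocks: {q1,q9} | {q6,q8} | {q0,q4} | {q11} | {q7} | {q10,q13} | {q2} | {q12}.
q13 and q10 lie in the same block of the stable partition, so they are equivalent — no string distinguishes them.

Yes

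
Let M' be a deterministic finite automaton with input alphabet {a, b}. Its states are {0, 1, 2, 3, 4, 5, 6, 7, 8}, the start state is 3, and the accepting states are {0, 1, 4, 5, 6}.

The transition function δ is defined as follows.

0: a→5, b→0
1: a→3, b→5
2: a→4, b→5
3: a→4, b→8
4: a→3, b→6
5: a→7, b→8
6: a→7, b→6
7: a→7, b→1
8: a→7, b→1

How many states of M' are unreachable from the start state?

2

No path from 3 leads to 0, 2; the other 7 states are all reachable.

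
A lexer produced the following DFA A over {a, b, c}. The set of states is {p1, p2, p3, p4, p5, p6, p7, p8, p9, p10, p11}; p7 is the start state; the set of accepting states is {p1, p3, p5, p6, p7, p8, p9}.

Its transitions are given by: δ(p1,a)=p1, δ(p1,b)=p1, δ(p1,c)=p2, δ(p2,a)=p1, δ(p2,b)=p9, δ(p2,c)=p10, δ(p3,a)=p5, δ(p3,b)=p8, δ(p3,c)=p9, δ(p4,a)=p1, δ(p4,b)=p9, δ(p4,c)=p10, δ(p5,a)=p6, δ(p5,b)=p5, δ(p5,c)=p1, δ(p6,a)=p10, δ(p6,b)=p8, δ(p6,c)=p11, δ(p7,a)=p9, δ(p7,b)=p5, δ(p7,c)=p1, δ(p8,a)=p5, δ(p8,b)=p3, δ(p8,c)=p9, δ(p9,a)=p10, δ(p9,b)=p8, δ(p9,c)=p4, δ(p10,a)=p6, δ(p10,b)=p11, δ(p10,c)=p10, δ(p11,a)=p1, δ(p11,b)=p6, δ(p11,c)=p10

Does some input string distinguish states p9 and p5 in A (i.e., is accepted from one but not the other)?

All states are reachable from the start state.
Initial partition by acceptance: {p1,p3,p5,p6,p7,p8,p9} | {p2,p4,p10,p11}.
Refine {p1,p3,p5,p6,p7,p8,p9} on symbol a: members go to different blocks, giving {p1,p3,p5,p7,p8} and {p6,p9}.
On input a, block {p1,p3,p5,p7,p8} splits into {p1,p3,p8} and {p5,p7}.
Refine {p1,p3,p8} on symbol a: members go to different blocks, giving {p3,p8} and {p1}.
Split {p2,p4,p10,p11} by δ(·,a) → {p2,p4,p11} and {p10}.
The partition is now stable with 6 blocks: {p3,p8} | {p2,p4,p11} | {p6,p9} | {p5,p7} | {p1} | {p10}.
p9 and p5 end up in different blocks, so they are distinguishable. For instance, the string 'a' is accepted from only p5.

Yes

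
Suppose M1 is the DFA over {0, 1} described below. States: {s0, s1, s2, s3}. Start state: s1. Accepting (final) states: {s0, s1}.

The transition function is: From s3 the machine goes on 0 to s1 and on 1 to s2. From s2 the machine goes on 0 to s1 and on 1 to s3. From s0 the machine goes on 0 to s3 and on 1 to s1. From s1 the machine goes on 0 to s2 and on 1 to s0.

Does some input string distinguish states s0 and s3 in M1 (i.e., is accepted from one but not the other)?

All states are reachable from the start state.
Initial partition by acceptance: {s0,s1} | {s2,s3}.
No further refinement is possible. Final partition (2 blocks): {s0,s1} | {s2,s3}.
s0 and s3 end up in different blocks, so they are distinguishable. For instance, the string 'ε' is accepted from only s0.

Yes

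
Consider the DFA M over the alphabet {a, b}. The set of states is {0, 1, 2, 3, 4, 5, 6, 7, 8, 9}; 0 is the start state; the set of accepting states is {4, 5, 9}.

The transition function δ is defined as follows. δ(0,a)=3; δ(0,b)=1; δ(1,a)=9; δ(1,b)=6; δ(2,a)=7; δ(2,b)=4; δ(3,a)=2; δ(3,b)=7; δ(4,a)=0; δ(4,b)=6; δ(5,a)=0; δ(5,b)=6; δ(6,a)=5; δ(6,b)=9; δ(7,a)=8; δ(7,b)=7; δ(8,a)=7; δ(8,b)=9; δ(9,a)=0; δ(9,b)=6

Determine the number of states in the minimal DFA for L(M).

6

P0 = {4,5,9} | {0,1,2,3,6,7,8}.
On input a, block {0,1,2,3,6,7,8} splits into {0,2,3,7,8} and {1,6}.
On input b, block {0,2,3,7,8} splits into {2,8} and {3,7} and {0}.
Refine {1,6} on symbol b: members go to different blocks, giving {1} and {6}.
Stable partition: {4,5,9} | {2,8} | {1} | {3,7} | {0} | {6} — 6 equivalence classes.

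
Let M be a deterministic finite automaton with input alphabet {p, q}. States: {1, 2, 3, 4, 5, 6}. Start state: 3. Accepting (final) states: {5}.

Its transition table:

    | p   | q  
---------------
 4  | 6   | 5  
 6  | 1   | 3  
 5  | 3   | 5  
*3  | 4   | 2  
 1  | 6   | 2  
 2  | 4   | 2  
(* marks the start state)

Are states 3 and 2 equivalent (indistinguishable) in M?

Initial partition by acceptance: {5} | {1,2,3,4,6}.
Refine {1,2,3,4,6} on symbol q: members go to different blocks, giving {1,2,3,6} and {4}.
Refine {1,2,3,6} on symbol p: members go to different blocks, giving {1,6} and {2,3}.
Stable partition: {5} | {1,6} | {4} | {2,3} — 4 equivalence classes.
3 and 2 lie in the same block of the stable partition, so they are equivalent — no string distinguishes them.

Yes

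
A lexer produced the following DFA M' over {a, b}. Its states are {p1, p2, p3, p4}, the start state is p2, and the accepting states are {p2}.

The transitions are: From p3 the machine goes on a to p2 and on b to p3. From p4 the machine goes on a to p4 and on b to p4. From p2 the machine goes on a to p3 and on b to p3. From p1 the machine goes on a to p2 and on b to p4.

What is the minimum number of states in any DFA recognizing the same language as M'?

Reachable states from the start: {p2,p3}. Unreachable: {p1,p4} — drop them.
Start with accepting vs non-accepting: {p2} | {p3}.
No further refinement is possible. Final partition (2 blocks): {p2} | {p3}.

2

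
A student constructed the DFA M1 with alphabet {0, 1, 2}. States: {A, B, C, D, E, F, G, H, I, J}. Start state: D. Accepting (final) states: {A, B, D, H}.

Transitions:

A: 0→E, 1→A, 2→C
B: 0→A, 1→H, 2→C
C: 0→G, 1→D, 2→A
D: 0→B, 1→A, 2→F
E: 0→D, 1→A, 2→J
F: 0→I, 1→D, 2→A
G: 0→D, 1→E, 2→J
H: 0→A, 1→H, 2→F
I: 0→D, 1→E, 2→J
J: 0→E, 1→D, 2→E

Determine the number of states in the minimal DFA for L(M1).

7

All states are reachable from the start state.
P0 = {A,B,D,H} | {C,E,F,G,I,J}.
Refine {A,B,D,H} on symbol 0: members go to different blocks, giving {B,D,H} and {A}.
On input 0, block {B,D,H} splits into {B,H} and {D}.
On input 0, block {C,E,F,G,I,J} splits into {C,F,J} and {E,G,I}.
Split {C,F,J} by δ(·,2) → {C,F} and {J}.
Refine {E,G,I} on symbol 1: members go to different blocks, giving {G,I} and {E}.
Stable partition: {B,H} | {C,F} | {A} | {D} | {G,I} | {J} | {E} — 7 equivalence classes.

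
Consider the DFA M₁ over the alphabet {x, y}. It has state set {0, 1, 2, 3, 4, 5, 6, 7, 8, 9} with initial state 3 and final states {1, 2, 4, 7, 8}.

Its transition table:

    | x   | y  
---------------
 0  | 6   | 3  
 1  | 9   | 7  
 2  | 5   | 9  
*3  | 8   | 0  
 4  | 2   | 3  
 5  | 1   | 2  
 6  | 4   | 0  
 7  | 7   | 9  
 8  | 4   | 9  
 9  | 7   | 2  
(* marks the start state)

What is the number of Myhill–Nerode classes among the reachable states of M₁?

10

Every state is reachable, so we keep all 10.
Initial partition by acceptance: {1,2,4,7,8} | {0,3,5,6,9}.
Split {1,2,4,7,8} by δ(·,x) → {4,7,8} and {1,2}.
Split {4,7,8} by δ(·,x) → {7,8} and {4}.
Refine {7,8} on symbol x: members go to different blocks, giving {7} and {8}.
Split {0,3,5,6,9} by δ(·,x) → {0} and {3} and {5} and {6} and {9}.
Refine {1,2} on symbol x: members go to different blocks, giving {1} and {2}.
Stable partition: {7} | {0} | {1} | {4} | {8} | {3} | {5} | {6} | {9} | {2} — 10 equivalence classes.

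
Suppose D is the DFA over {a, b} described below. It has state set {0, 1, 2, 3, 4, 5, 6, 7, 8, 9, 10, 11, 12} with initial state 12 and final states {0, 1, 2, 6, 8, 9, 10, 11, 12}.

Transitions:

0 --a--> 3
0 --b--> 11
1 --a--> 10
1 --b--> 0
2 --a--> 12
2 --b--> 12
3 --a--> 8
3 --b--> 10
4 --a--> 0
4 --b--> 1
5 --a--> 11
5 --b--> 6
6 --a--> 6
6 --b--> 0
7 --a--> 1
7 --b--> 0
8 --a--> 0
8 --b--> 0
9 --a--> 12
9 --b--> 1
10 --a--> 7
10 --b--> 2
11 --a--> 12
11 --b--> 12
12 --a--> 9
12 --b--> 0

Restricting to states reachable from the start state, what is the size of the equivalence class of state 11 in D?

States {4,5,6} cannot be reached from the start state, so discard them.
P0 = {0,1,2,8,9,10,11,12} | {3,7}.
On input a, block {0,1,2,8,9,10,11,12} splits into {1,2,8,9,11,12} and {0,10}.
Refine {1,2,8,9,11,12} on symbol a: members go to different blocks, giving {2,9,11,12} and {1,8}.
Refine {2,9,11,12} on symbol b: members go to different blocks, giving {2,11} and {9} and {12}.
No further refinement is possible. Final partition (6 blocks): {2,11} | {3,7} | {0,10} | {1,8} | {9} | {12}.
The equivalence class containing 11 is {2,11}, of size 2.

2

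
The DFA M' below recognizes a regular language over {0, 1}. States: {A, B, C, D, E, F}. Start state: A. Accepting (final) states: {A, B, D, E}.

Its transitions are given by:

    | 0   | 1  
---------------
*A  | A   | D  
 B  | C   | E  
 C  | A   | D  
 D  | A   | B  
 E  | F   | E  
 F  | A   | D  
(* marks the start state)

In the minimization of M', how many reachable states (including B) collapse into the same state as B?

All states are reachable from the start state.
Start with accepting vs non-accepting: {A,B,D,E} | {C,F}.
On input 0, block {A,B,D,E} splits into {A,D} and {B,E}.
On input 1, block {A,D} splits into {A} and {D}.
Stable partition: {A} | {C,F} | {B,E} | {D} — 4 equivalence classes.
State B belongs to the block {B,E}, which has 2 states.

2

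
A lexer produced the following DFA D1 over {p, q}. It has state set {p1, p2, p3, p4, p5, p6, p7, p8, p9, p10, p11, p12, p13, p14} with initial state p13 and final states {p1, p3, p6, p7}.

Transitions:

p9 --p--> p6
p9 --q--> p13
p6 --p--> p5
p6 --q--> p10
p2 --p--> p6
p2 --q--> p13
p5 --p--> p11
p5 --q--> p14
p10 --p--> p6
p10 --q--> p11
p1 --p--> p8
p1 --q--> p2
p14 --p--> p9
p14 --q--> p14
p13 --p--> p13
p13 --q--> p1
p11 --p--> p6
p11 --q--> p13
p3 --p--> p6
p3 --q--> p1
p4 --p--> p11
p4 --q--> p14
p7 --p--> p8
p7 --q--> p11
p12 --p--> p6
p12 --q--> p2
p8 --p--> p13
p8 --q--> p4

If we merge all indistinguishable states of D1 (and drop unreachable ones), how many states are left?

States {p3,p7,p12} cannot be reached from the start state, so discard them.
Start with accepting vs non-accepting: {p1,p6} | {p2,p4,p5,p8,p9,p10,p11,p13,p14}.
On input p, block {p2,p4,p5,p8,p9,p10,p11,p13,p14} splits into {p4,p5,p8,p13,p14} and {p2,p9,p10,p11}.
On input p, block {p4,p5,p8,p13,p14} splits into {p4,p5,p14} and {p8,p13}.
Refine {p1,p6} on symbol p: members go to different blocks, giving {p1} and {p6}.
On input q, block {p2,p9,p10,p11} splits into {p2,p9,p11} and {p10}.
On input q, block {p8,p13} splits into {p8} and {p13}.
No further refinement is possible. Final partition (7 blocks): {p1} | {p4,p5,p14} | {p2,p9,p11} | {p8} | {p6} | {p10} | {p13}.

7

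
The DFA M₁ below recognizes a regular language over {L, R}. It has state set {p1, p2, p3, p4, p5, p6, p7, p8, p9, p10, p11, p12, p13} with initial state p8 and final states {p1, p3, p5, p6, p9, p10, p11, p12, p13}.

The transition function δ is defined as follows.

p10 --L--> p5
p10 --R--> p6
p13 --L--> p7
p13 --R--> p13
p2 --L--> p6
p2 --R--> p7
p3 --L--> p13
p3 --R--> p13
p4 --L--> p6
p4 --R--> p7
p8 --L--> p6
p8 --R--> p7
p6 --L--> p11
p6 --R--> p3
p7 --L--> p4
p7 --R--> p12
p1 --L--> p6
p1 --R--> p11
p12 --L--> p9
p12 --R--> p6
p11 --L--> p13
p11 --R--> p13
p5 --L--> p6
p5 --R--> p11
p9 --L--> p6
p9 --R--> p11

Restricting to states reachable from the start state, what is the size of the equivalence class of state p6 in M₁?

States {p1,p2,p5,p10} cannot be reached from the start state, so discard them.
P0 = {p3,p6,p9,p11,p12,p13} | {p4,p7,p8}.
Split {p3,p6,p9,p11,p12,p13} by δ(·,L) → {p3,p6,p9,p11,p12} and {p13}.
On input L, block {p3,p6,p9,p11,p12} splits into {p6,p9,p12} and {p3,p11}.
On input L, block {p6,p9,p12} splits into {p9,p12} and {p6}.
On input L, block {p9,p12} splits into {p9} and {p12}.
Refine {p4,p7,p8} on symbol L: members go to different blocks, giving {p4,p8} and {p7}.
No further refinement is possible. Final partition (7 blocks): {p9} | {p4,p8} | {p13} | {p3,p11} | {p6} | {p12} | {p7}.
The equivalence class containing p6 is {p6}, of size 1.

1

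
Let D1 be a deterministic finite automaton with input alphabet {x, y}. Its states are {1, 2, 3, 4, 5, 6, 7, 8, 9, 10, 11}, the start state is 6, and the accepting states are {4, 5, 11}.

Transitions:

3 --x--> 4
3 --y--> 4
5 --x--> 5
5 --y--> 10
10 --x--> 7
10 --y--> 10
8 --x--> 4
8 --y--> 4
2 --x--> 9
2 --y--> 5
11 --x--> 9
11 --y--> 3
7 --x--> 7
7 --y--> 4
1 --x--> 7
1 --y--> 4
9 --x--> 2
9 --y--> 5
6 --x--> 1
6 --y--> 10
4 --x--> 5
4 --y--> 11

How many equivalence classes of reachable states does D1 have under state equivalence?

7

First remove the unreachable states {8}; 10 states remain.
P0 = {4,5,11} | {1,2,3,6,7,9,10}.
Split {4,5,11} by δ(·,x) → {4,5} and {11}.
Refine {4,5} on symbol y: members go to different blocks, giving {4} and {5}.
Split {1,2,3,6,7,9,10} by δ(·,x) → {1,2,6,7,9,10} and {3}.
Refine {1,2,6,7,9,10} on symbol y: members go to different blocks, giving {1,7} and {2,9} and {6,10}.
No further refinement is possible. Final partition (7 blocks): {4} | {1,7} | {11} | {5} | {3} | {2,9} | {6,10}.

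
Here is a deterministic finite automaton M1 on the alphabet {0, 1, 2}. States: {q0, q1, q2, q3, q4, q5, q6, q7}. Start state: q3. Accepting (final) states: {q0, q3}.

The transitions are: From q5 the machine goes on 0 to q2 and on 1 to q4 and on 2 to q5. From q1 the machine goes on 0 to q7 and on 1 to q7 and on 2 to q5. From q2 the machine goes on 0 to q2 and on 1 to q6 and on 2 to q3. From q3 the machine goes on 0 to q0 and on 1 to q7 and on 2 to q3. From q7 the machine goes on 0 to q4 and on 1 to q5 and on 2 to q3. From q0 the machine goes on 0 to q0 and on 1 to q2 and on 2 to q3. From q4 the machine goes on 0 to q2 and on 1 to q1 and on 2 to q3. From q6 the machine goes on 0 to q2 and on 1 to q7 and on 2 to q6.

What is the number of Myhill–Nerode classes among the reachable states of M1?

P0 = {q0,q3} | {q1,q2,q4,q5,q6,q7}.
Split {q1,q2,q4,q5,q6,q7} by δ(·,2) → {q1,q5,q6} and {q2,q4,q7}.
Stable partition: {q0,q3} | {q1,q5,q6} | {q2,q4,q7} — 3 equivalence classes.

3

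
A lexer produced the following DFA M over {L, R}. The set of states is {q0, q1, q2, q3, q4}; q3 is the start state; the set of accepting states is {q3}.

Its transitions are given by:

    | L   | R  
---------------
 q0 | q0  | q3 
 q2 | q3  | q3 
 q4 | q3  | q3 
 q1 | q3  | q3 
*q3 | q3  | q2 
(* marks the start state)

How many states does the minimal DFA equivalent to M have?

Reachable states from the start: {q2,q3}. Unreachable: {q0,q1,q4} — drop them.
Start with accepting vs non-accepting: {q3} | {q2}.
No further refinement is possible. Final partition (2 blocks): {q3} | {q2}.

2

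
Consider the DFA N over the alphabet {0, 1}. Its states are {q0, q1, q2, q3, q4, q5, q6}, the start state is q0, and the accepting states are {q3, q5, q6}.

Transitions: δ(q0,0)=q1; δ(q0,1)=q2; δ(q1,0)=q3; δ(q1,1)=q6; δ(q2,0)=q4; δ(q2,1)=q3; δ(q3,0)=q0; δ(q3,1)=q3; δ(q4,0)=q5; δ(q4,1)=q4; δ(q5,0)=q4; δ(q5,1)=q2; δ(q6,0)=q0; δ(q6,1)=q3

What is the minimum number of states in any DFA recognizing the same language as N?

Every state is reachable, so we keep all 7.
P0 = {q3,q5,q6} | {q0,q1,q2,q4}.
Refine {q3,q5,q6} on symbol 1: members go to different blocks, giving {q3,q6} and {q5}.
Refine {q0,q1,q2,q4} on symbol 0: members go to different blocks, giving {q0,q2} and {q1} and {q4}.
On input 0, block {q0,q2} splits into {q0} and {q2}.
Stable partition: {q3,q6} | {q0} | {q5} | {q1} | {q4} | {q2} — 6 equivalence classes.

6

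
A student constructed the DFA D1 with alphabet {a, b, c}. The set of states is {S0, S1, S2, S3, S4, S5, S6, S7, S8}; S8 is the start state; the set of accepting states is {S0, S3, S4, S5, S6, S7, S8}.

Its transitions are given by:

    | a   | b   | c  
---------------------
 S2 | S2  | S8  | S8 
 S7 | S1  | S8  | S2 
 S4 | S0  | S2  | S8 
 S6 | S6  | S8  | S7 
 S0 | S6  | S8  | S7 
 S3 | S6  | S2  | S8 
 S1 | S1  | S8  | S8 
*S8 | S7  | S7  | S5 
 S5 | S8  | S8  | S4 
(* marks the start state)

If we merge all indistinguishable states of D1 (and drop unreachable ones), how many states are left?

First remove the unreachable states {S3}; 8 states remain.
Start with accepting vs non-accepting: {S0,S4,S5,S6,S7,S8} | {S1,S2}.
Refine {S0,S4,S5,S6,S7,S8} on symbol a: members go to different blocks, giving {S0,S4,S5,S6,S8} and {S7}.
Split {S0,S4,S5,S6,S8} by δ(·,a) → {S0,S4,S5,S6} and {S8}.
Split {S0,S4,S5,S6} by δ(·,a) → {S0,S4,S6} and {S5}.
Refine {S0,S4,S6} on symbol b: members go to different blocks, giving {S0,S6} and {S4}.
The partition is now stable with 6 blocks: {S0,S6} | {S1,S2} | {S7} | {S8} | {S5} | {S4}.

6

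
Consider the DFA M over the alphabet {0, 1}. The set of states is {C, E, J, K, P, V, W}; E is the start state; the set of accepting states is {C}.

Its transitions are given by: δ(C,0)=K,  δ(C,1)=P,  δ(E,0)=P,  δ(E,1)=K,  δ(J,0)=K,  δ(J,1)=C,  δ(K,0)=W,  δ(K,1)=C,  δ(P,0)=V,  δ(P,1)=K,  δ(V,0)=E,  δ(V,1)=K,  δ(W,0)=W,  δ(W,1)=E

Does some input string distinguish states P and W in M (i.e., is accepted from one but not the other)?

Reachable states from the start: {C,E,K,P,V,W}. Unreachable: {J} — drop them.
P0 = {C} | {E,K,P,V,W}.
On input 1, block {E,K,P,V,W} splits into {E,P,V,W} and {K}.
On input 1, block {E,P,V,W} splits into {E,P,V} and {W}.
No further refinement is possible. Final partition (4 blocks): {C} | {E,P,V} | {K} | {W}.
P and W end up in different blocks, so they are distinguishable. For instance, the string '11' is accepted from only P.

Yes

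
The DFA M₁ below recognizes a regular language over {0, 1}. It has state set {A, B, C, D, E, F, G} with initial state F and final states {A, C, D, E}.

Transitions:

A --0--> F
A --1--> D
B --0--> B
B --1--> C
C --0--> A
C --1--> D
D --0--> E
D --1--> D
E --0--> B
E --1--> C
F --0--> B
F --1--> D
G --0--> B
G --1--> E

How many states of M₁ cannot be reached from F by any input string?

Starting at F and following transitions, the reachable set is {A, B, C, D, E, F}. That leaves G unreachable — 1 in total.

1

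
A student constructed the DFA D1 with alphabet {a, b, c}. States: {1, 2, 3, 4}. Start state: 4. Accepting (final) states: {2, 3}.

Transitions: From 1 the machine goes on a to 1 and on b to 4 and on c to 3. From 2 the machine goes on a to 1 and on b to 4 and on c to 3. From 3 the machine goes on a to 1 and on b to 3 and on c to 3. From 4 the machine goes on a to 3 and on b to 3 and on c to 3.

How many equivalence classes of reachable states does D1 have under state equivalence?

Reachable states from the start: {1,3,4}. Unreachable: {2} — drop them.
Start with accepting vs non-accepting: {3} | {1,4}.
Refine {1,4} on symbol a: members go to different blocks, giving {1} and {4}.
Stable partition: {3} | {1} | {4} — 3 equivalence classes.

3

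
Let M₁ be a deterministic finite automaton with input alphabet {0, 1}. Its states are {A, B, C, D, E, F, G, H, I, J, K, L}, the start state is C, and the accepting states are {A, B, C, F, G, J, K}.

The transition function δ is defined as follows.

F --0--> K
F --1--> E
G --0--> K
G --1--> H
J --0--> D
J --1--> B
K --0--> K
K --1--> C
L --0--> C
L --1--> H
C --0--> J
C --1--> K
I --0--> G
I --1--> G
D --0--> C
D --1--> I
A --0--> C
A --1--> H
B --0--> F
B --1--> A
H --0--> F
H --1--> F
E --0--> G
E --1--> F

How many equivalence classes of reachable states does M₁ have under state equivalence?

Reachable states from the start: {A,B,C,D,E,F,G,H,I,J,K}. Unreachable: {L} — drop them.
Initial partition by acceptance: {A,B,C,F,G,J,K} | {D,E,H,I}.
On input 0, block {A,B,C,F,G,J,K} splits into {A,B,C,F,G,K} and {J}.
Refine {A,B,C,F,G,K} on symbol 0: members go to different blocks, giving {A,B,F,G,K} and {C}.
Refine {A,B,F,G,K} on symbol 0: members go to different blocks, giving {B,F,G,K} and {A}.
Refine {B,F,G,K} on symbol 1: members go to different blocks, giving {F,G} and {B} and {K}.
Refine {D,E,H,I} on symbol 0: members go to different blocks, giving {E,H,I} and {D}.
Stable partition: {F,G} | {E,H,I} | {J} | {C} | {A} | {B} | {K} | {D} — 8 equivalence classes.

8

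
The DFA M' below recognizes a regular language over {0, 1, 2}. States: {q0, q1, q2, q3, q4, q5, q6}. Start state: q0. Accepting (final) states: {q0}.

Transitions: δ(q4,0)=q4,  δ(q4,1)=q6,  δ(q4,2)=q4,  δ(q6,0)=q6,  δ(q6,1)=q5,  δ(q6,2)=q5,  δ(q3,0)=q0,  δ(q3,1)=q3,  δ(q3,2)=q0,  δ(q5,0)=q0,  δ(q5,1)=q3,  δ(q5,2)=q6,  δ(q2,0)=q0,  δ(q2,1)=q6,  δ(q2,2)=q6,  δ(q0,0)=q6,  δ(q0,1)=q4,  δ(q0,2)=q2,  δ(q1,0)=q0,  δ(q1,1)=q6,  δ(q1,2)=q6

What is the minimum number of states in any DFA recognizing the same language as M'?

6

First remove the unreachable states {q1}; 6 states remain.
Start with accepting vs non-accepting: {q0} | {q2,q3,q4,q5,q6}.
On input 0, block {q2,q3,q4,q5,q6} splits into {q2,q3,q5} and {q4,q6}.
On input 1, block {q2,q3,q5} splits into {q3,q5} and {q2}.
Split {q3,q5} by δ(·,2) → {q3} and {q5}.
Split {q4,q6} by δ(·,1) → {q4} and {q6}.
Stable partition: {q0} | {q3} | {q4} | {q2} | {q5} | {q6} — 6 equivalence classes.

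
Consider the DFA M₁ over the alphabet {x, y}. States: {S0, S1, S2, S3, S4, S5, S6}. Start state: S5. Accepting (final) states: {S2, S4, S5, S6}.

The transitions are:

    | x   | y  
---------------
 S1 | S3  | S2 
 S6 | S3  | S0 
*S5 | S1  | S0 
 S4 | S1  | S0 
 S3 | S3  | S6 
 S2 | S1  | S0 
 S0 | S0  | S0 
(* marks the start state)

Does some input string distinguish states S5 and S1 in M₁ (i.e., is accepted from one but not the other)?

States {S4} cannot be reached from the start state, so discard them.
Initial partition by acceptance: {S2,S5,S6} | {S0,S1,S3}.
Split {S0,S1,S3} by δ(·,y) → {S1,S3} and {S0}.
No further refinement is possible. Final partition (3 blocks): {S2,S5,S6} | {S1,S3} | {S0}.
S5 and S1 end up in different blocks, so they are distinguishable. For instance, the string 'ε' is accepted from only S5.

Yes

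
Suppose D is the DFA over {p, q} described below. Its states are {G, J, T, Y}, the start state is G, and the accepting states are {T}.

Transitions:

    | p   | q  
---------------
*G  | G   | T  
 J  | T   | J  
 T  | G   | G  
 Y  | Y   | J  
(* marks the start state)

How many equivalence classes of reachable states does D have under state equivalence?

Reachable states from the start: {G,T}. Unreachable: {J,Y} — drop them.
Start with accepting vs non-accepting: {T} | {G}.
The partition is now stable with 2 blocks: {T} | {G}.

2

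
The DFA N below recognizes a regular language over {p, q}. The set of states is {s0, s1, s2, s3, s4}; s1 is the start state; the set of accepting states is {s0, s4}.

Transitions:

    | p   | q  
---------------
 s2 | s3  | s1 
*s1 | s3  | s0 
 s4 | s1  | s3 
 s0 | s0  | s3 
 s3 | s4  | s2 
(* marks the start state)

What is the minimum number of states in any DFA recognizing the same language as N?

5

Every state is reachable, so we keep all 5.
Start with accepting vs non-accepting: {s0,s4} | {s1,s2,s3}.
Split {s0,s4} by δ(·,p) → {s0} and {s4}.
Split {s1,s2,s3} by δ(·,p) → {s1,s2} and {s3}.
Split {s1,s2} by δ(·,q) → {s1} and {s2}.
The partition is now stable with 5 blocks: {s0} | {s1} | {s4} | {s3} | {s2}.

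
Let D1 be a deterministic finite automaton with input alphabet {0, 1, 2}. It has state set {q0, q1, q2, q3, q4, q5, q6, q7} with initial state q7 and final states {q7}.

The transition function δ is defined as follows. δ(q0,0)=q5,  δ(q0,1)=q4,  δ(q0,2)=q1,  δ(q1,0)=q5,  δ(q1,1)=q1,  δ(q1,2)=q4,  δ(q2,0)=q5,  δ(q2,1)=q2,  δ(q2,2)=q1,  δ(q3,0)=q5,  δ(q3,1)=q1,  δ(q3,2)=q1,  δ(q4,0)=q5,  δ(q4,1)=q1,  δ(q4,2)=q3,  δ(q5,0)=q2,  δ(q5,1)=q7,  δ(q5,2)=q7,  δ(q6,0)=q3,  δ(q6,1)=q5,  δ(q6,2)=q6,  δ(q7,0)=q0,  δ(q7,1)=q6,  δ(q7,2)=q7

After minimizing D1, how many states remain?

Initial partition by acceptance: {q7} | {q0,q1,q2,q3,q4,q5,q6}.
Split {q0,q1,q2,q3,q4,q5,q6} by δ(·,1) → {q0,q1,q2,q3,q4,q6} and {q5}.
Split {q0,q1,q2,q3,q4,q6} by δ(·,0) → {q0,q1,q2,q3,q4} and {q6}.
No further refinement is possible. Final partition (4 blocks): {q7} | {q0,q1,q2,q3,q4} | {q5} | {q6}.

4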